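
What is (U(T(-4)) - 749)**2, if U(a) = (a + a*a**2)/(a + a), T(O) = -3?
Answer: 553536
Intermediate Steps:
U(a) = (a + a**3)/(2*a) (U(a) = (a + a**3)/((2*a)) = (a + a**3)*(1/(2*a)) = (a + a**3)/(2*a))
(U(T(-4)) - 749)**2 = ((1/2 + (1/2)*(-3)**2) - 749)**2 = ((1/2 + (1/2)*9) - 749)**2 = ((1/2 + 9/2) - 749)**2 = (5 - 749)**2 = (-744)**2 = 553536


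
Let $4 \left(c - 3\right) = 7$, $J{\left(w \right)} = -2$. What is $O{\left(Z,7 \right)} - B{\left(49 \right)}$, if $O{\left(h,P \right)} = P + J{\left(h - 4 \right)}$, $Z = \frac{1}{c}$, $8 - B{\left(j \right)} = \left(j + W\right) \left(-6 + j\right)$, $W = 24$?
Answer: $3136$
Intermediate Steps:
$B{\left(j \right)} = 8 - \left(-6 + j\right) \left(24 + j\right)$ ($B{\left(j \right)} = 8 - \left(j + 24\right) \left(-6 + j\right) = 8 - \left(24 + j\right) \left(-6 + j\right) = 8 - \left(-6 + j\right) \left(24 + j\right)$)
$c = \frac{19}{4}$ ($c = 3 + \frac{1}{4} \cdot 7 = 3 + \frac{7}{4} = \frac{19}{4} \approx 4.75$)
$Z = \frac{4}{19}$ ($Z = \frac{1}{\frac{19}{4}} = \frac{4}{19} \approx 0.21053$)
$O{\left(h,P \right)} = -2 + P$ ($O{\left(h,P \right)} = P - 2 = -2 + P$)
$O{\left(Z,7 \right)} - B{\left(49 \right)} = \left(-2 + 7\right) - \left(152 - 49^{2} - 882\right) = 5 - \left(152 - 2401 - 882\right) = 5 - -3131 = 5 + 3131 = 3136$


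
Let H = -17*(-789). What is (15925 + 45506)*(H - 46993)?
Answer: -2062852980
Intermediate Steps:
H = 13413
(15925 + 45506)*(H - 46993) = (15925 + 45506)*(13413 - 46993) = 61431*(-33580) = -2062852980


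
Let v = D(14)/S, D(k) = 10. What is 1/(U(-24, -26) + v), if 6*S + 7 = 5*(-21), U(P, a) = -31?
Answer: -28/883 ≈ -0.031710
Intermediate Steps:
S = -56/3 (S = -7/6 + (5*(-21))/6 = -7/6 + (⅙)*(-105) = -7/6 - 35/2 = -56/3 ≈ -18.667)
v = -15/28 (v = 10/(-56/3) = 10*(-3/56) = -15/28 ≈ -0.53571)
1/(U(-24, -26) + v) = 1/(-31 - 15/28) = 1/(-883/28) = -28/883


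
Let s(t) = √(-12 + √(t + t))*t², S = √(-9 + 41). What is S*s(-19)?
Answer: 1444*√(-24 + 2*I*√38) ≈ 1763.1 + 7290.5*I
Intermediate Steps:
S = 4*√2 (S = √32 = 4*√2 ≈ 5.6569)
s(t) = t²*√(-12 + √2*√t) (s(t) = √(-12 + √(2*t))*t² = √(-12 + √2*√t)*t² = t²*√(-12 + √2*√t))
S*s(-19) = (4*√2)*((-19)²*√(-12 + √2*√(-19))) = (4*√2)*(361*√(-12 + √2*(I*√19))) = (4*√2)*(361*√(-12 + I*√38)) = 1444*√2*√(-12 + I*√38)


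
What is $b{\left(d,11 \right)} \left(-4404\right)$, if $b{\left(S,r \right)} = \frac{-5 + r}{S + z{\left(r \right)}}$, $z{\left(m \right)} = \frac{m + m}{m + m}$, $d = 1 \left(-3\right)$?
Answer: $13212$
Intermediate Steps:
$d = -3$
$z{\left(m \right)} = 1$ ($z{\left(m \right)} = \frac{2 m}{2 m} = 2 m \frac{1}{2 m} = 1$)
$b{\left(S,r \right)} = \frac{-5 + r}{1 + S}$ ($b{\left(S,r \right)} = \frac{-5 + r}{S + 1} = \frac{-5 + r}{1 + S}$)
$b{\left(d,11 \right)} \left(-4404\right) = \frac{-5 + 11}{1 - 3} \left(-4404\right) = \frac{1}{-2} \cdot 6 \left(-4404\right) = \left(- \frac{1}{2}\right) 6 \left(-4404\right) = \left(-3\right) \left(-4404\right) = 13212$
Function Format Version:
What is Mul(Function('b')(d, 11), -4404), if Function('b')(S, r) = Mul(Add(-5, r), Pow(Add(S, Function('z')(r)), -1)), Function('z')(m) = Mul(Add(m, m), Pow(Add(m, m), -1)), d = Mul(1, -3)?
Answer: 13212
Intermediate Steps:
d = -3
Function('z')(m) = 1 (Function('z')(m) = Mul(Mul(2, m), Pow(Mul(2, m), -1)) = Mul(Mul(2, m), Mul(Rational(1, 2), Pow(m, -1))) = 1)
Function('b')(S, r) = Mul(Pow(Add(1, S), -1), Add(-5, r)) (Function('b')(S, r) = Mul(Add(-5, r), Pow(Add(S, 1), -1)) = Mul(Add(-5, r), Pow(Add(1, S), -1)) = Mul(Pow(Add(1, S), -1), Add(-5, r)))
Mul(Function('b')(d, 11), -4404) = Mul(Mul(Pow(Add(1, -3), -1), Add(-5, 11)), -4404) = Mul(Mul(Pow(-2, -1), 6), -4404) = Mul(Mul(Rational(-1, 2), 6), -4404) = Mul(-3, -4404) = 13212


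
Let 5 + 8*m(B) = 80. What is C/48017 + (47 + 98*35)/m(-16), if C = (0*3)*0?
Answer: 9272/25 ≈ 370.88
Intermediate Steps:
m(B) = 75/8 (m(B) = -5/8 + (⅛)*80 = -5/8 + 10 = 75/8)
C = 0 (C = 0*0 = 0)
C/48017 + (47 + 98*35)/m(-16) = 0/48017 + (47 + 98*35)/(75/8) = 0*(1/48017) + (47 + 3430)*(8/75) = 0 + 3477*(8/75) = 0 + 9272/25 = 9272/25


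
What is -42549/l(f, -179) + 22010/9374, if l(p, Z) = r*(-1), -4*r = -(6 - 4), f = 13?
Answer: 398865331/4687 ≈ 85100.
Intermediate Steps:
r = 1/2 (r = -(-1)*(6 - 4)/4 = -(-1)*2/4 = -1/4*(-2) = 1/2 ≈ 0.50000)
l(p, Z) = -1/2 (l(p, Z) = (1/2)*(-1) = -1/2)
-42549/l(f, -179) + 22010/9374 = -42549/(-1/2) + 22010/9374 = -42549*(-2) + 22010*(1/9374) = 85098 + 11005/4687 = 398865331/4687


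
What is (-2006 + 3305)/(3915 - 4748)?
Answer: -1299/833 ≈ -1.5594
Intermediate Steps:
(-2006 + 3305)/(3915 - 4748) = 1299/(-833) = 1299*(-1/833) = -1299/833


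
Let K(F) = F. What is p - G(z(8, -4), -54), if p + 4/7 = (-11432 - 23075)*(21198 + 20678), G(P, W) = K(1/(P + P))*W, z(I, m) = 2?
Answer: -20230211667/14 ≈ -1.4450e+9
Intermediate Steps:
G(P, W) = W/(2*P) (G(P, W) = W/(P + P) = W/((2*P)) = (1/(2*P))*W = W/(2*P))
p = -10115105928/7 (p = -4/7 + (-11432 - 23075)*(21198 + 20678) = -4/7 - 34507*41876 = -4/7 - 1445015132 = -10115105928/7 ≈ -1.4450e+9)
p - G(z(8, -4), -54) = -10115105928/7 - (-54)/(2*2) = -10115105928/7 - 1*(-27/2) = -10115105928/7 + 27/2 = -20230211667/14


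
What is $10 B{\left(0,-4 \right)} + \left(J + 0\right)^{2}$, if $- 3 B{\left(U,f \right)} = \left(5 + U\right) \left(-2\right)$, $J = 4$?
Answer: $\frac{148}{3} \approx 49.333$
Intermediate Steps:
$B{\left(U,f \right)} = \frac{10}{3} + \frac{2 U}{3}$ ($B{\left(U,f \right)} = - \frac{\left(5 + U\right) \left(-2\right)}{3} = - \frac{-10 - 2 U}{3} = \frac{10}{3} + \frac{2 U}{3}$)
$10 B{\left(0,-4 \right)} + \left(J + 0\right)^{2} = 10 \left(\frac{10}{3} + \frac{2}{3} \cdot 0\right) + \left(4 + 0\right)^{2} = 10 \left(\frac{10}{3} + 0\right) + 4^{2} = 10 \cdot \frac{10}{3} + 16 = \frac{100}{3} + 16 = \frac{148}{3}$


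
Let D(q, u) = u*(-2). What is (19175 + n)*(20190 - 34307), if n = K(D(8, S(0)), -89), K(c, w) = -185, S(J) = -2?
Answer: -268081830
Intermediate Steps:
D(q, u) = -2*u
n = -185
(19175 + n)*(20190 - 34307) = (19175 - 185)*(20190 - 34307) = 18990*(-14117) = -268081830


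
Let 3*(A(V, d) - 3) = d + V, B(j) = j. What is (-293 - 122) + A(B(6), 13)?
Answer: -1217/3 ≈ -405.67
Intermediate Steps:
A(V, d) = 3 + V/3 + d/3 (A(V, d) = 3 + (d + V)/3 = 3 + (V + d)/3 = 3 + (V/3 + d/3) = 3 + V/3 + d/3)
(-293 - 122) + A(B(6), 13) = (-293 - 122) + (3 + (1/3)*6 + (1/3)*13) = -415 + (3 + 2 + 13/3) = -415 + 28/3 = -1217/3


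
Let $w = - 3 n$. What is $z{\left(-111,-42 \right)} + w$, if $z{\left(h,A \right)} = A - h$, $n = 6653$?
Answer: $-19890$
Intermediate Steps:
$w = -19959$ ($w = \left(-3\right) 6653 = -19959$)
$z{\left(-111,-42 \right)} + w = \left(-42 - -111\right) - 19959 = \left(-42 + 111\right) - 19959 = 69 - 19959 = -19890$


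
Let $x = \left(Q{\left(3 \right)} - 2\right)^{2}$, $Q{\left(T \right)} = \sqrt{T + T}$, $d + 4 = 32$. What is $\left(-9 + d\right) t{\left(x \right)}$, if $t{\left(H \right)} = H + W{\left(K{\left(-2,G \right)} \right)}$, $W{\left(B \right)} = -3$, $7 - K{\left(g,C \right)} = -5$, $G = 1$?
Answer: $133 - 76 \sqrt{6} \approx -53.161$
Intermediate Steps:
$d = 28$ ($d = -4 + 32 = 28$)
$K{\left(g,C \right)} = 12$ ($K{\left(g,C \right)} = 7 - -5 = 7 + 5 = 12$)
$Q{\left(T \right)} = \sqrt{2} \sqrt{T}$ ($Q{\left(T \right)} = \sqrt{2 T} = \sqrt{2} \sqrt{T}$)
$x = \left(-2 + \sqrt{6}\right)^{2}$ ($x = \left(\sqrt{2} \sqrt{3} - 2\right)^{2} = \left(\sqrt{6} - 2\right)^{2} = \left(-2 + \sqrt{6}\right)^{2} \approx 0.20204$)
$t{\left(H \right)} = -3 + H$ ($t{\left(H \right)} = H - 3 = -3 + H$)
$\left(-9 + d\right) t{\left(x \right)} = \left(-9 + 28\right) \left(-3 + \left(2 - \sqrt{6}\right)^{2}\right) = 19 \left(-3 + \left(2 - \sqrt{6}\right)^{2}\right) = -57 + 19 \left(2 - \sqrt{6}\right)^{2}$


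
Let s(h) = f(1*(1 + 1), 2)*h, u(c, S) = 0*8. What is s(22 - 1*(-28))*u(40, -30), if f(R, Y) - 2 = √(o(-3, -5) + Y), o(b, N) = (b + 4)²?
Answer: 0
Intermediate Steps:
o(b, N) = (4 + b)²
u(c, S) = 0
f(R, Y) = 2 + √(1 + Y) (f(R, Y) = 2 + √((4 - 3)² + Y) = 2 + √(1² + Y) = 2 + √(1 + Y))
s(h) = h*(2 + √3) (s(h) = (2 + √(1 + 2))*h = (2 + √3)*h = h*(2 + √3))
s(22 - 1*(-28))*u(40, -30) = ((22 - 1*(-28))*(2 + √3))*0 = ((22 + 28)*(2 + √3))*0 = (50*(2 + √3))*0 = (100 + 50*√3)*0 = 0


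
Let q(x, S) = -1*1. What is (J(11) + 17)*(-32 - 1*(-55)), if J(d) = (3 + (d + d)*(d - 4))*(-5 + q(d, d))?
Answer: -21275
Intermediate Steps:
q(x, S) = -1
J(d) = -18 - 12*d*(-4 + d) (J(d) = (3 + (d + d)*(d - 4))*(-5 - 1) = (3 + (2*d)*(-4 + d))*(-6) = (3 + 2*d*(-4 + d))*(-6) = -18 - 12*d*(-4 + d))
(J(11) + 17)*(-32 - 1*(-55)) = ((-18 - 12*11² + 48*11) + 17)*(-32 - 1*(-55)) = ((-18 - 12*121 + 528) + 17)*(-32 + 55) = ((-18 - 1452 + 528) + 17)*23 = (-942 + 17)*23 = -925*23 = -21275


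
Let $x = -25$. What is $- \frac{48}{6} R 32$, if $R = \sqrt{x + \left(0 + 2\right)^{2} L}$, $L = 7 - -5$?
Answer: $- 256 \sqrt{23} \approx -1227.7$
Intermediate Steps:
$L = 12$ ($L = 7 + 5 = 12$)
$R = \sqrt{23}$ ($R = \sqrt{-25 + \left(0 + 2\right)^{2} \cdot 12} = \sqrt{-25 + 2^{2} \cdot 12} = \sqrt{-25 + 4 \cdot 12} = \sqrt{-25 + 48} = \sqrt{23} \approx 4.7958$)
$- \frac{48}{6} R 32 = - \frac{48}{6} \sqrt{23} \cdot 32 = \left(-48\right) \frac{1}{6} \sqrt{23} \cdot 32 = - 8 \sqrt{23} \cdot 32 = - 256 \sqrt{23}$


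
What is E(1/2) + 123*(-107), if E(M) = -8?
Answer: -13169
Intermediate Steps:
E(1/2) + 123*(-107) = -8 + 123*(-107) = -8 - 13161 = -13169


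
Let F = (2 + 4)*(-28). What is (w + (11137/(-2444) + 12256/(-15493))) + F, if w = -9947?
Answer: -383205881785/37864892 ≈ -10120.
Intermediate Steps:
F = -168 (F = 6*(-28) = -168)
(w + (11137/(-2444) + 12256/(-15493))) + F = (-9947 + (11137/(-2444) + 12256/(-15493))) - 168 = (-9947 + (11137*(-1/2444) + 12256*(-1/15493))) - 168 = (-9947 + (-11137/2444 - 12256/15493)) - 168 = (-9947 - 202499205/37864892) - 168 = -376844579929/37864892 - 168 = -383205881785/37864892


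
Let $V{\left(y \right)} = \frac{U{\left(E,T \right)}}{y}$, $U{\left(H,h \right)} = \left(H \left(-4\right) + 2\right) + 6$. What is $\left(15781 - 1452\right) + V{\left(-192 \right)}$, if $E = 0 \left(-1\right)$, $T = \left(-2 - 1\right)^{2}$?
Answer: $\frac{343895}{24} \approx 14329.0$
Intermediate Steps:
$T = 9$ ($T = \left(-3\right)^{2} = 9$)
$E = 0$
$U{\left(H,h \right)} = 8 - 4 H$ ($U{\left(H,h \right)} = \left(- 4 H + 2\right) + 6 = \left(2 - 4 H\right) + 6 = 8 - 4 H$)
$V{\left(y \right)} = \frac{8}{y}$ ($V{\left(y \right)} = \frac{8 - 0}{y} = \frac{8 + 0}{y} = \frac{8}{y}$)
$\left(15781 - 1452\right) + V{\left(-192 \right)} = \left(15781 - 1452\right) + \frac{8}{-192} = \left(15781 - 1452\right) + 8 \left(- \frac{1}{192}\right) = 14329 - \frac{1}{24} = \frac{343895}{24}$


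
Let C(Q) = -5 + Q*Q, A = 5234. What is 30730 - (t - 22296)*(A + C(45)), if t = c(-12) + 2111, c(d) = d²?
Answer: 145408144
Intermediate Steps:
C(Q) = -5 + Q²
t = 2255 (t = (-12)² + 2111 = 144 + 2111 = 2255)
30730 - (t - 22296)*(A + C(45)) = 30730 - (2255 - 22296)*(5234 + (-5 + 45²)) = 30730 - (-20041)*(5234 + (-5 + 2025)) = 30730 - (-20041)*(5234 + 2020) = 30730 - (-20041)*7254 = 30730 - 1*(-145377414) = 30730 + 145377414 = 145408144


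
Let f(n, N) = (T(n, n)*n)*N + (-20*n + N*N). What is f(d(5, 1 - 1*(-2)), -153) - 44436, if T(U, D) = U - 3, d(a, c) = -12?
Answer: -48327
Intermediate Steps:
T(U, D) = -3 + U
f(n, N) = N² - 20*n + N*n*(-3 + n) (f(n, N) = ((-3 + n)*n)*N + (-20*n + N*N) = (n*(-3 + n))*N + (-20*n + N²) = N*n*(-3 + n) + (N² - 20*n) = N² - 20*n + N*n*(-3 + n))
f(d(5, 1 - 1*(-2)), -153) - 44436 = ((-153)² - 20*(-12) - 153*(-12)*(-3 - 12)) - 44436 = (23409 + 240 - 153*(-12)*(-15)) - 44436 = (23409 + 240 - 27540) - 44436 = -3891 - 44436 = -48327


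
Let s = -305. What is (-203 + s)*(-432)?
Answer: 219456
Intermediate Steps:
(-203 + s)*(-432) = (-203 - 305)*(-432) = -508*(-432) = 219456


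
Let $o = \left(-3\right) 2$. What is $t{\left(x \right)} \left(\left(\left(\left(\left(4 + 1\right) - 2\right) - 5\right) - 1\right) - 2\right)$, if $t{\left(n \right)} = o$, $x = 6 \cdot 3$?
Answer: $30$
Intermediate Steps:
$x = 18$
$o = -6$
$t{\left(n \right)} = -6$
$t{\left(x \right)} \left(\left(\left(\left(\left(4 + 1\right) - 2\right) - 5\right) - 1\right) - 2\right) = - 6 \left(\left(\left(\left(\left(4 + 1\right) - 2\right) - 5\right) - 1\right) - 2\right) = - 6 \left(\left(\left(\left(5 - 2\right) - 5\right) - 1\right) - 2\right) = - 6 \left(\left(\left(3 - 5\right) - 1\right) - 2\right) = - 6 \left(\left(-2 - 1\right) - 2\right) = - 6 \left(-3 - 2\right) = \left(-6\right) \left(-5\right) = 30$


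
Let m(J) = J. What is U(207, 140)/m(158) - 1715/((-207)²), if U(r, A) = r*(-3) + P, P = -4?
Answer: -27051595/6770142 ≈ -3.9957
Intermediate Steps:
U(r, A) = -4 - 3*r (U(r, A) = r*(-3) - 4 = -3*r - 4 = -4 - 3*r)
U(207, 140)/m(158) - 1715/((-207)²) = (-4 - 3*207)/158 - 1715/((-207)²) = (-4 - 621)*(1/158) - 1715/42849 = -625*1/158 - 1715*1/42849 = -625/158 - 1715/42849 = -27051595/6770142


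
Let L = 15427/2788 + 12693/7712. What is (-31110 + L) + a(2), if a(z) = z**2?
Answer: -167164371707/5375264 ≈ -31099.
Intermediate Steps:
L = 38590277/5375264 (L = 15427*(1/2788) + 12693*(1/7712) = 15427/2788 + 12693/7712 = 38590277/5375264 ≈ 7.1792)
(-31110 + L) + a(2) = (-31110 + 38590277/5375264) + 2**2 = -167185872763/5375264 + 4 = -167164371707/5375264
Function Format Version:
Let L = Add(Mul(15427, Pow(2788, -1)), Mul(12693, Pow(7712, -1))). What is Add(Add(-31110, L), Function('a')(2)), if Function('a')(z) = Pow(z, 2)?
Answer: Rational(-167164371707, 5375264) ≈ -31099.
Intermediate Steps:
L = Rational(38590277, 5375264) (L = Add(Mul(15427, Rational(1, 2788)), Mul(12693, Rational(1, 7712))) = Add(Rational(15427, 2788), Rational(12693, 7712)) = Rational(38590277, 5375264) ≈ 7.1792)
Add(Add(-31110, L), Function('a')(2)) = Add(Add(-31110, Rational(38590277, 5375264)), Pow(2, 2)) = Add(Rational(-167185872763, 5375264), 4) = Rational(-167164371707, 5375264)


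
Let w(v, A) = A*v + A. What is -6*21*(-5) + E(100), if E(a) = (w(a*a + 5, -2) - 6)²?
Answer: 400720954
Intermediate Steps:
w(v, A) = A + A*v
E(a) = (-18 - 2*a²)² (E(a) = (-2*(1 + (a*a + 5)) - 6)² = (-2*(1 + (a² + 5)) - 6)² = (-2*(1 + (5 + a²)) - 6)² = (-2*(6 + a²) - 6)² = ((-12 - 2*a²) - 6)² = (-18 - 2*a²)²)
-6*21*(-5) + E(100) = -6*21*(-5) + 4*(9 + 100²)² = -126*(-5) + 4*(9 + 10000)² = 630 + 4*10009² = 630 + 4*100180081 = 630 + 400720324 = 400720954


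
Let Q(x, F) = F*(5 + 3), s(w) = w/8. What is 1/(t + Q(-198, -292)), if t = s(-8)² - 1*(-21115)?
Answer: 1/18780 ≈ 5.3248e-5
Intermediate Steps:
s(w) = w/8 (s(w) = w*(⅛) = w/8)
Q(x, F) = 8*F (Q(x, F) = F*8 = 8*F)
t = 21116 (t = ((⅛)*(-8))² - 1*(-21115) = (-1)² + 21115 = 1 + 21115 = 21116)
1/(t + Q(-198, -292)) = 1/(21116 + 8*(-292)) = 1/(21116 - 2336) = 1/18780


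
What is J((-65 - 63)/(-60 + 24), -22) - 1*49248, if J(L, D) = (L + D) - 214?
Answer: -445324/9 ≈ -49480.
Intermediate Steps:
J(L, D) = -214 + D + L (J(L, D) = (D + L) - 214 = -214 + D + L)
J((-65 - 63)/(-60 + 24), -22) - 1*49248 = (-214 - 22 + (-65 - 63)/(-60 + 24)) - 1*49248 = (-214 - 22 - 128/(-36)) - 49248 = (-214 - 22 - 128*(-1/36)) - 49248 = (-214 - 22 + 32/9) - 49248 = -2092/9 - 49248 = -445324/9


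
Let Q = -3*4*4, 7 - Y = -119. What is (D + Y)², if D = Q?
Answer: 6084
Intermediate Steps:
Y = 126 (Y = 7 - 1*(-119) = 7 + 119 = 126)
Q = -48 (Q = -12*4 = -48)
D = -48
(D + Y)² = (-48 + 126)² = 78² = 6084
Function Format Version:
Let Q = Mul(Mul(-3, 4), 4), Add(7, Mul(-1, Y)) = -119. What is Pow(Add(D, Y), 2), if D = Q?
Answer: 6084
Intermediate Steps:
Y = 126 (Y = Add(7, Mul(-1, -119)) = Add(7, 119) = 126)
Q = -48 (Q = Mul(-12, 4) = -48)
D = -48
Pow(Add(D, Y), 2) = Pow(Add(-48, 126), 2) = Pow(78, 2) = 6084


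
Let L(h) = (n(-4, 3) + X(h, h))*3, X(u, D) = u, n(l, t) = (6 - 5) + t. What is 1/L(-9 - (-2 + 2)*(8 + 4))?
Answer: -1/15 ≈ -0.066667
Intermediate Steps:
n(l, t) = 1 + t
L(h) = 12 + 3*h (L(h) = ((1 + 3) + h)*3 = (4 + h)*3 = 12 + 3*h)
1/L(-9 - (-2 + 2)*(8 + 4)) = 1/(12 + 3*(-9 - (-2 + 2)*(8 + 4))) = 1/(12 + 3*(-9 - 0*12)) = 1/(12 + 3*(-9 - 1*0)) = 1/(12 + 3*(-9 + 0)) = 1/(12 + 3*(-9)) = 1/(12 - 27) = 1/(-15) = -1/15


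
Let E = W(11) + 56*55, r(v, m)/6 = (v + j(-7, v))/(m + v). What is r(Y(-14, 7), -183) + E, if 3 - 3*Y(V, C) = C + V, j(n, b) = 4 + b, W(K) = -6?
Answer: 1656694/539 ≈ 3073.6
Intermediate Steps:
Y(V, C) = 1 - C/3 - V/3 (Y(V, C) = 1 - (C + V)/3 = 1 + (-C/3 - V/3) = 1 - C/3 - V/3)
r(v, m) = 6*(4 + 2*v)/(m + v) (r(v, m) = 6*((v + (4 + v))/(m + v)) = 6*((4 + 2*v)/(m + v)) = 6*(4 + 2*v)/(m + v))
E = 3074 (E = -6 + 56*55 = -6 + 3080 = 3074)
r(Y(-14, 7), -183) + E = 12*(2 + (1 - ⅓*7 - ⅓*(-14)))/(-183 + (1 - ⅓*7 - ⅓*(-14))) + 3074 = 12*(2 + (1 - 7/3 + 14/3))/(-183 + (1 - 7/3 + 14/3)) + 3074 = 12*(2 + 10/3)/(-183 + 10/3) + 3074 = 12*(16/3)/(-539/3) + 3074 = 12*(-3/539)*(16/3) + 3074 = -192/539 + 3074 = 1656694/539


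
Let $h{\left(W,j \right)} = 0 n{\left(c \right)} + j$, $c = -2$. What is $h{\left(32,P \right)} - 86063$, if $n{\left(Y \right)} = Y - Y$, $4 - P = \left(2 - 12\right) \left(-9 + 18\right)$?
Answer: $-85969$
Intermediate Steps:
$P = 94$ ($P = 4 - \left(2 - 12\right) \left(-9 + 18\right) = 4 - \left(-10\right) 9 = 4 - -90 = 4 + 90 = 94$)
$n{\left(Y \right)} = 0$
$h{\left(W,j \right)} = j$ ($h{\left(W,j \right)} = 0 \cdot 0 + j = 0 + j = j$)
$h{\left(32,P \right)} - 86063 = 94 - 86063 = -85969$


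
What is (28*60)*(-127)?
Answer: -213360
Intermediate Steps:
(28*60)*(-127) = 1680*(-127) = -213360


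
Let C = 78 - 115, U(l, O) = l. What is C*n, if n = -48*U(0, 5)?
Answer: 0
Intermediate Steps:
C = -37
n = 0 (n = -48*0 = 0)
C*n = -37*0 = 0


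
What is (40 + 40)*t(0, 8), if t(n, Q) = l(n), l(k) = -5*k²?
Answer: 0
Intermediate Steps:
t(n, Q) = -5*n²
(40 + 40)*t(0, 8) = (40 + 40)*(-5*0²) = 80*(-5*0) = 80*0 = 0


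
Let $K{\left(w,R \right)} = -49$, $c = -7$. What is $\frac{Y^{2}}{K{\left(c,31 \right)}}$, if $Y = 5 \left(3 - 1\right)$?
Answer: $- \frac{100}{49} \approx -2.0408$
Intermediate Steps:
$Y = 10$ ($Y = 5 \cdot 2 = 10$)
$\frac{Y^{2}}{K{\left(c,31 \right)}} = \frac{10^{2}}{-49} = 100 \left(- \frac{1}{49}\right) = - \frac{100}{49}$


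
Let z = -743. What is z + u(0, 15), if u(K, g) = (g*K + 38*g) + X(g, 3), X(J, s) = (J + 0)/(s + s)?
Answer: -341/2 ≈ -170.50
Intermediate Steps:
X(J, s) = J/(2*s) (X(J, s) = J/((2*s)) = J*(1/(2*s)) = J/(2*s))
u(K, g) = 229*g/6 + K*g (u(K, g) = (g*K + 38*g) + (½)*g/3 = (K*g + 38*g) + (½)*g*(⅓) = (38*g + K*g) + g/6 = 229*g/6 + K*g)
z + u(0, 15) = -743 + (⅙)*15*(229 + 6*0) = -743 + (⅙)*15*(229 + 0) = -743 + (⅙)*15*229 = -743 + 1145/2 = -341/2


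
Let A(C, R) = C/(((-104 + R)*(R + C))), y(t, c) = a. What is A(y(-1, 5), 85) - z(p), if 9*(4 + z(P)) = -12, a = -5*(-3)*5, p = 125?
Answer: 9683/1824 ≈ 5.3087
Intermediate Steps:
a = 75 (a = 15*5 = 75)
z(P) = -16/3 (z(P) = -4 + (⅑)*(-12) = -4 - 4/3 = -16/3)
y(t, c) = 75
A(C, R) = C/((-104 + R)*(C + R)) (A(C, R) = C/(((-104 + R)*(C + R))) = C*(1/((-104 + R)*(C + R))) = C/((-104 + R)*(C + R)))
A(y(-1, 5), 85) - z(p) = 75/(85² - 104*75 - 104*85 + 75*85) - 1*(-16/3) = 75/(7225 - 7800 - 8840 + 6375) + 16/3 = 75/(-3040) + 16/3 = 75*(-1/3040) + 16/3 = -15/608 + 16/3 = 9683/1824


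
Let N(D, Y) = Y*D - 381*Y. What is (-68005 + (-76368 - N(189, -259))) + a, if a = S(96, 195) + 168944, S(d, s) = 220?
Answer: -24937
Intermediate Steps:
N(D, Y) = -381*Y + D*Y (N(D, Y) = D*Y - 381*Y = -381*Y + D*Y)
a = 169164 (a = 220 + 168944 = 169164)
(-68005 + (-76368 - N(189, -259))) + a = (-68005 + (-76368 - (-259)*(-381 + 189))) + 169164 = (-68005 + (-76368 - (-259)*(-192))) + 169164 = (-68005 + (-76368 - 1*49728)) + 169164 = (-68005 + (-76368 - 49728)) + 169164 = (-68005 - 126096) + 169164 = -194101 + 169164 = -24937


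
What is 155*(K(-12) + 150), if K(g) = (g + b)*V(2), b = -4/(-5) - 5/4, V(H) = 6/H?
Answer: 69843/4 ≈ 17461.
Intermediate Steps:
b = -9/20 (b = -4*(-⅕) - 5*¼ = ⅘ - 5/4 = -9/20 ≈ -0.45000)
K(g) = -27/20 + 3*g (K(g) = (g - 9/20)*(6/2) = (-9/20 + g)*(6*(½)) = (-9/20 + g)*3 = -27/20 + 3*g)
155*(K(-12) + 150) = 155*((-27/20 + 3*(-12)) + 150) = 155*((-27/20 - 36) + 150) = 155*(-747/20 + 150) = 155*(2253/20) = 69843/4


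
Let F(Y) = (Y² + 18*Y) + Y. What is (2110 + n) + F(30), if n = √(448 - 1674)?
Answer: 3580 + I*√1226 ≈ 3580.0 + 35.014*I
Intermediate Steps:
F(Y) = Y² + 19*Y
n = I*√1226 (n = √(-1226) = I*√1226 ≈ 35.014*I)
(2110 + n) + F(30) = (2110 + I*√1226) + 30*(19 + 30) = (2110 + I*√1226) + 30*49 = (2110 + I*√1226) + 1470 = 3580 + I*√1226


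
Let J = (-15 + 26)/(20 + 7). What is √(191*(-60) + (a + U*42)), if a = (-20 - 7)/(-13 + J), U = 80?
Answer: 9*I*√2889235/170 ≈ 89.988*I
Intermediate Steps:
J = 11/27 ≈ 0.40741
a = 729/340 (a = (-20 - 7)/(-13 + 11/27) = -27/(-340/27) = -27*(-27/340) = 729/340 ≈ 2.1441)
√(191*(-60) + (a + U*42)) = √(191*(-60) + (729/340 + 80*42)) = √(-11460 + (729/340 + 3360)) = √(-11460 + 1143129/340) = √(-2753271/340) = 9*I*√2889235/170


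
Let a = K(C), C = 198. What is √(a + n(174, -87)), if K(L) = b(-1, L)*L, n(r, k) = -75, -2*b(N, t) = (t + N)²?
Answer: I*√3842166 ≈ 1960.1*I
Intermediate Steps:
b(N, t) = -(N + t)²/2 (b(N, t) = -(t + N)²/2 = -(N + t)²/2)
K(L) = -L*(-1 + L)²/2 (K(L) = (-(-1 + L)²/2)*L = -L*(-1 + L)²/2)
a = -3842091 (a = -½*198*(-1 + 198)² = -½*198*197² = -½*198*38809 = -3842091)
√(a + n(174, -87)) = √(-3842091 - 75) = √(-3842166) = I*√3842166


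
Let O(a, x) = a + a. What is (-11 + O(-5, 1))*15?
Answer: -315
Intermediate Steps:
O(a, x) = 2*a
(-11 + O(-5, 1))*15 = (-11 + 2*(-5))*15 = (-11 - 10)*15 = -21*15 = -315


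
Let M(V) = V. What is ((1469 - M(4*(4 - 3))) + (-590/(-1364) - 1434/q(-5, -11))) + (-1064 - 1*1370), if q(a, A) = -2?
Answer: -171569/682 ≈ -251.57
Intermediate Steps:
((1469 - M(4*(4 - 3))) + (-590/(-1364) - 1434/q(-5, -11))) + (-1064 - 1*1370) = ((1469 - 4*(4 - 3)) + (-590/(-1364) - 1434/(-2))) + (-1064 - 1*1370) = ((1469 - 4) + (-590*(-1/1364) - 1434*(-1/2))) + (-1064 - 1370) = ((1469 - 1*4) + (295/682 + 717)) - 2434 = ((1469 - 4) + 489289/682) - 2434 = (1465 + 489289/682) - 2434 = 1488419/682 - 2434 = -171569/682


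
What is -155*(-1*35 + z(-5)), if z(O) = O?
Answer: 6200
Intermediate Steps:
-155*(-1*35 + z(-5)) = -155*(-1*35 - 5) = -155*(-35 - 5) = -155*(-40) = 6200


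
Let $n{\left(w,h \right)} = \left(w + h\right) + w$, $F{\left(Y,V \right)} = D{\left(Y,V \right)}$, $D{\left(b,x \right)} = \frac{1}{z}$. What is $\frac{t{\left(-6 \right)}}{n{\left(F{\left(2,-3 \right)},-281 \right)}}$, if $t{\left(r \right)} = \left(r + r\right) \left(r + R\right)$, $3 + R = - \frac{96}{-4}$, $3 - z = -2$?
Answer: $\frac{900}{1403} \approx 0.64148$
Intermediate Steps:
$z = 5$ ($z = 3 - -2 = 3 + 2 = 5$)
$D{\left(b,x \right)} = \frac{1}{5}$
$F{\left(Y,V \right)} = \frac{1}{5}$
$n{\left(w,h \right)} = h + 2 w$ ($n{\left(w,h \right)} = \left(h + w\right) + w = h + 2 w$)
$R = 21$ ($R = -3 - \frac{96}{-4} = -3 - -24 = -3 + 24 = 21$)
$t{\left(r \right)} = 2 r \left(21 + r\right)$ ($t{\left(r \right)} = \left(r + r\right) \left(r + 21\right) = 2 r \left(21 + r\right)$)
$\frac{t{\left(-6 \right)}}{n{\left(F{\left(2,-3 \right)},-281 \right)}} = \frac{2 \left(-6\right) \left(21 - 6\right)}{-281 + 2 \cdot \frac{1}{5}} = \frac{2 \left(-6\right) 15}{-281 + \frac{2}{5}} = - \frac{180}{- \frac{1403}{5}} = \left(-180\right) \left(- \frac{5}{1403}\right) = \frac{900}{1403}$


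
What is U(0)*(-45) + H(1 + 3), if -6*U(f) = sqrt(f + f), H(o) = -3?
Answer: -3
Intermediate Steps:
U(f) = -sqrt(2)*sqrt(f)/6 (U(f) = -sqrt(f + f)/6 = -sqrt(2)*sqrt(f)/6)
U(0)*(-45) + H(1 + 3) = -sqrt(2)*sqrt(0)/6*(-45) - 3 = -1/6*sqrt(2)*0*(-45) - 3 = 0*(-45) - 3 = 0 - 3 = -3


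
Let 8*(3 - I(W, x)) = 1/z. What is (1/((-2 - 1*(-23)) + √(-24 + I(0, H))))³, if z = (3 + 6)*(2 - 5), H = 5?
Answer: 46656/(756 + I*√27210)³ ≈ 8.0503e-5 - 6.0501e-5*I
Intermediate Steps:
z = -27 (z = 9*(-3) = -27)
I(W, x) = 649/216 (I(W, x) = 3 - ⅛/(-27) = 3 - ⅛*(-1/27) = 3 + 1/216 = 649/216)
(1/((-2 - 1*(-23)) + √(-24 + I(0, H))))³ = (1/((-2 - 1*(-23)) + √(-24 + 649/216)))³ = (1/((-2 + 23) + √(-4535/216)))³ = (1/(21 + I*√27210/36))³ = (21 + I*√27210/36)⁻³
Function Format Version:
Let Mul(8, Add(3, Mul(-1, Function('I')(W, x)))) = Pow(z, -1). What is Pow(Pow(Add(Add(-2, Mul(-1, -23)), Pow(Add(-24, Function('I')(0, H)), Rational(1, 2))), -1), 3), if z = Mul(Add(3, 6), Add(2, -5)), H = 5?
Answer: Mul(46656, Pow(Add(756, Mul(I, Pow(27210, Rational(1, 2)))), -3)) ≈ Add(8.0503e-5, Mul(-6.0501e-5, I))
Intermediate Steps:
z = -27 (z = Mul(9, -3) = -27)
Function('I')(W, x) = Rational(649, 216) (Function('I')(W, x) = Add(3, Mul(Rational(-1, 8), Pow(-27, -1))) = Add(3, Mul(Rational(-1, 8), Rational(-1, 27))) = Add(3, Rational(1, 216)) = Rational(649, 216))
Pow(Pow(Add(Add(-2, Mul(-1, -23)), Pow(Add(-24, Function('I')(0, H)), Rational(1, 2))), -1), 3) = Pow(Pow(Add(Add(-2, Mul(-1, -23)), Pow(Add(-24, Rational(649, 216)), Rational(1, 2))), -1), 3) = Pow(Pow(Add(Add(-2, 23), Pow(Rational(-4535, 216), Rational(1, 2))), -1), 3) = Pow(Pow(Add(21, Mul(Rational(1, 36), I, Pow(27210, Rational(1, 2)))), -1), 3) = Pow(Add(21, Mul(Rational(1, 36), I, Pow(27210, Rational(1, 2)))), -3)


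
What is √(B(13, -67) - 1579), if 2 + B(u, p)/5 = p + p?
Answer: 3*I*√251 ≈ 47.529*I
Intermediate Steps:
B(u, p) = -10 + 10*p (B(u, p) = -10 + 5*(p + p) = -10 + 5*(2*p) = -10 + 10*p)
√(B(13, -67) - 1579) = √((-10 + 10*(-67)) - 1579) = √((-10 - 670) - 1579) = √(-680 - 1579) = √(-2259) = 3*I*√251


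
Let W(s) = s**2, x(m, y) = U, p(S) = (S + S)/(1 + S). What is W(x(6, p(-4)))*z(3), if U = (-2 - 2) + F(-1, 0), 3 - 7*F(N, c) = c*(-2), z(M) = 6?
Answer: 3750/49 ≈ 76.531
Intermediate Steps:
F(N, c) = 3/7 + 2*c/7 (F(N, c) = 3/7 - c*(-2)/7 = 3/7 - (-2)*c/7 = 3/7 + 2*c/7)
p(S) = 2*S/(1 + S) (p(S) = (2*S)/(1 + S) = 2*S/(1 + S))
U = -25/7 (U = (-2 - 2) + (3/7 + (2/7)*0) = -4 + (3/7 + 0) = -4 + 3/7 = -25/7 ≈ -3.5714)
x(m, y) = -25/7
W(x(6, p(-4)))*z(3) = (-25/7)**2*6 = (625/49)*6 = 3750/49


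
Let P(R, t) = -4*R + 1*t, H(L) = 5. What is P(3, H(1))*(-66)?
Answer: 462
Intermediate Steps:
P(R, t) = t - 4*R (P(R, t) = -4*R + t = t - 4*R)
P(3, H(1))*(-66) = (5 - 4*3)*(-66) = (5 - 12)*(-66) = -7*(-66) = 462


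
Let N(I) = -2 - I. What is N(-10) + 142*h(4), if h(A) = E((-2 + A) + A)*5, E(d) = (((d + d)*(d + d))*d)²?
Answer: 530012168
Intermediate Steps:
E(d) = 16*d⁶ (E(d) = (((2*d)*(2*d))*d)² = ((4*d²)*d)² = (4*d³)² = 16*d⁶)
h(A) = 80*(-2 + 2*A)⁶ (h(A) = (16*((-2 + A) + A)⁶)*5 = (16*(-2 + 2*A)⁶)*5 = 80*(-2 + 2*A)⁶)
N(-10) + 142*h(4) = (-2 - 1*(-10)) + 142*(5120*(-1 + 4)⁶) = (-2 + 10) + 142*(5120*3⁶) = 8 + 142*(5120*729) = 8 + 142*3732480 = 8 + 530012160 = 530012168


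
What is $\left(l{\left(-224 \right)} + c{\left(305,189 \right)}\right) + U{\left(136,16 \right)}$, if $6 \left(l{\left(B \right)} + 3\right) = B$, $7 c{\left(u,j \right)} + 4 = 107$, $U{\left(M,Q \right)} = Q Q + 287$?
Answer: $\frac{10865}{21} \approx 517.38$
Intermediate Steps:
$U{\left(M,Q \right)} = 287 + Q^{2}$ ($U{\left(M,Q \right)} = Q^{2} + 287 = 287 + Q^{2}$)
$c{\left(u,j \right)} = \frac{103}{7}$ ($c{\left(u,j \right)} = - \frac{4}{7} + \frac{1}{7} \cdot 107 = - \frac{4}{7} + \frac{107}{7} = \frac{103}{7}$)
$l{\left(B \right)} = -3 + \frac{B}{6}$
$\left(l{\left(-224 \right)} + c{\left(305,189 \right)}\right) + U{\left(136,16 \right)} = \left(\left(-3 + \frac{1}{6} \left(-224\right)\right) + \frac{103}{7}\right) + \left(287 + 16^{2}\right) = \left(\left(-3 - \frac{112}{3}\right) + \frac{103}{7}\right) + \left(287 + 256\right) = \left(- \frac{121}{3} + \frac{103}{7}\right) + 543 = - \frac{538}{21} + 543 = \frac{10865}{21}$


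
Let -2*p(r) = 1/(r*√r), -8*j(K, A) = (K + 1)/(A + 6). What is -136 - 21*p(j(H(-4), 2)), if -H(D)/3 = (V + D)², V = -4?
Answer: -136 + 5376*√191/36481 ≈ -133.96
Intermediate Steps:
H(D) = -3*(-4 + D)²
j(K, A) = -(1 + K)/(8*(6 + A)) (j(K, A) = -(K + 1)/(8*(A + 6)) = -(1 + K)/(8*(6 + A)))
p(r) = -1/(2*r^(3/2))
-136 - 21*p(j(H(-4), 2)) = -136 - (-21)/(2*((-1 - (-3)*(-4 - 4)²)/(8*(6 + 2)))^(3/2)) = -136 - (-21)/(2*((⅛)*(-1 - (-3)*(-8)²)/8)^(3/2)) = -136 - (-21)/(2*((⅛)*(⅛)*(-1 - (-3)*64))^(3/2)) = -136 - (-21)/(2*((⅛)*(⅛)*(-1 - 1*(-192)))^(3/2)) = -136 - (-21)/(2*((⅛)*(⅛)*(-1 + 192))^(3/2)) = -136 - (-21)/(2*((⅛)*(⅛)*191)^(3/2)) = -136 - (-21)/(2*(191/64)^(3/2)) = -136 - (-21)*512*√191/36481/2 = -136 - (-5376)*√191/36481 = -136 + 5376*√191/36481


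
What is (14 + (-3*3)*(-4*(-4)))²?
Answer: 16900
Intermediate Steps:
(14 + (-3*3)*(-4*(-4)))² = (14 - 9*16)² = (14 - 144)² = (-130)² = 16900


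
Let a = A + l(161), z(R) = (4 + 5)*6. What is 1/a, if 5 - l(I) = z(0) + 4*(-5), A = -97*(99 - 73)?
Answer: -1/2551 ≈ -0.00039200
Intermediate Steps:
A = -2522 (A = -97*26 = -2522)
z(R) = 54 (z(R) = 9*6 = 54)
l(I) = -29 (l(I) = 5 - (54 + 4*(-5)) = 5 - (54 - 20) = 5 - 1*34 = 5 - 34 = -29)
a = -2551 (a = -2522 - 29 = -2551)
1/a = 1/(-2551) = -1/2551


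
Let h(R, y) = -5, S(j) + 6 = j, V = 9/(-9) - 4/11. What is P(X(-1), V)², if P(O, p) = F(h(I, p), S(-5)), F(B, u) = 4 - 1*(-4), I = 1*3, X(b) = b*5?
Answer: 64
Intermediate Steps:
V = -15/11 (V = 9*(-⅑) - 4*1/11 = -1 - 4/11 = -15/11 ≈ -1.3636)
S(j) = -6 + j
X(b) = 5*b
I = 3
F(B, u) = 8 (F(B, u) = 4 + 4 = 8)
P(O, p) = 8
P(X(-1), V)² = 8² = 64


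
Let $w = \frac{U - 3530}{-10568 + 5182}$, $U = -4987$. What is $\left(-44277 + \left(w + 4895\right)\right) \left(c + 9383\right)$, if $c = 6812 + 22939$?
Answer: $- \frac{4150218129145}{2693} \approx -1.5411 \cdot 10^{9}$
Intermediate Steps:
$c = 29751$
$w = \frac{8517}{5386}$ ($w = \frac{-4987 - 3530}{-10568 + 5182} = - \frac{8517}{-5386} = \left(-8517\right) \left(- \frac{1}{5386}\right) = \frac{8517}{5386} \approx 1.5813$)
$\left(-44277 + \left(w + 4895\right)\right) \left(c + 9383\right) = \left(-44277 + \left(\frac{8517}{5386} + 4895\right)\right) \left(29751 + 9383\right) = \left(-44277 + \frac{26372987}{5386}\right) 39134 = \left(- \frac{212102935}{5386}\right) 39134 = - \frac{4150218129145}{2693}$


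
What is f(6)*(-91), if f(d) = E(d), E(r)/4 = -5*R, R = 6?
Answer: 10920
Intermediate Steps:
E(r) = -120 (E(r) = 4*(-5*6) = 4*(-30) = -120)
f(d) = -120
f(6)*(-91) = -120*(-91) = 10920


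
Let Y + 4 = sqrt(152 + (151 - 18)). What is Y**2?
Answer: (4 - sqrt(285))**2 ≈ 165.94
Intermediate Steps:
Y = -4 + sqrt(285) (Y = -4 + sqrt(152 + (151 - 18)) = -4 + sqrt(152 + 133) = -4 + sqrt(285) ≈ 12.882)
Y**2 = (-4 + sqrt(285))**2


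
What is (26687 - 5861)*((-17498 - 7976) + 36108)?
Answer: 221463684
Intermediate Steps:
(26687 - 5861)*((-17498 - 7976) + 36108) = 20826*(-25474 + 36108) = 20826*10634 = 221463684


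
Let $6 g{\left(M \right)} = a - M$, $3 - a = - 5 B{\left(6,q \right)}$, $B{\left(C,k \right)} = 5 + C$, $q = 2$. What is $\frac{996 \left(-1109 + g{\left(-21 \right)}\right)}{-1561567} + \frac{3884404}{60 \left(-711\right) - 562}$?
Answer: $- \frac{3009291224584}{33747024437} \approx -89.172$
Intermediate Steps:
$a = 58$ ($a = 3 - - 5 \left(5 + 6\right) = 3 - \left(-5\right) 11 = 3 - -55 = 3 + 55 = 58$)
$g{\left(M \right)} = \frac{29}{3} - \frac{M}{6}$ ($g{\left(M \right)} = \frac{58 - M}{6} = \frac{29}{3} - \frac{M}{6}$)
$\frac{996 \left(-1109 + g{\left(-21 \right)}\right)}{-1561567} + \frac{3884404}{60 \left(-711\right) - 562} = \frac{996 \left(-1109 + \left(\frac{29}{3} - - \frac{7}{2}\right)\right)}{-1561567} + \frac{3884404}{60 \left(-711\right) - 562} = 996 \left(-1109 + \left(\frac{29}{3} + \frac{7}{2}\right)\right) \left(- \frac{1}{1561567}\right) + \frac{3884404}{-42660 - 562} = 996 \left(-1109 + \frac{79}{6}\right) \left(- \frac{1}{1561567}\right) + \frac{3884404}{-43222} = 996 \left(- \frac{6575}{6}\right) \left(- \frac{1}{1561567}\right) + 3884404 \left(- \frac{1}{43222}\right) = \left(-1091450\right) \left(- \frac{1}{1561567}\right) - \frac{1942202}{21611} = \frac{1091450}{1561567} - \frac{1942202}{21611} = - \frac{3009291224584}{33747024437}$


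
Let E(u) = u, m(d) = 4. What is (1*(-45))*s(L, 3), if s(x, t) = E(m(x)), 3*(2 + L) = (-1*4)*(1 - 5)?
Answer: -180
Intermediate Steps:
L = 10/3 (L = -2 + ((-1*4)*(1 - 5))/3 = -2 + (-4*(-4))/3 = -2 + (1/3)*16 = -2 + 16/3 = 10/3 ≈ 3.3333)
s(x, t) = 4
(1*(-45))*s(L, 3) = (1*(-45))*4 = -45*4 = -180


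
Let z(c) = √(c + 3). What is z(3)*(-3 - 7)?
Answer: -10*√6 ≈ -24.495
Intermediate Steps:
z(c) = √(3 + c)
z(3)*(-3 - 7) = √(3 + 3)*(-3 - 7) = √6*(-10) = -10*√6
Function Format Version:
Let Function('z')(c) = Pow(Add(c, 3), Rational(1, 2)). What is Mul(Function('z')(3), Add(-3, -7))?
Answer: Mul(-10, Pow(6, Rational(1, 2))) ≈ -24.495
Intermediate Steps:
Function('z')(c) = Pow(Add(3, c), Rational(1, 2))
Mul(Function('z')(3), Add(-3, -7)) = Mul(Pow(Add(3, 3), Rational(1, 2)), Add(-3, -7)) = Mul(Pow(6, Rational(1, 2)), -10) = Mul(-10, Pow(6, Rational(1, 2)))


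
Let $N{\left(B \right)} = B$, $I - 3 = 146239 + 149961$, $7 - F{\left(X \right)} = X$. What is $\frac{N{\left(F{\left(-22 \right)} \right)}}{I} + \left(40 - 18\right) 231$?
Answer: $\frac{1505303675}{296203} \approx 5082.0$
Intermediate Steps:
$F{\left(X \right)} = 7 - X$
$I = 296203$ ($I = 3 + \left(146239 + 149961\right) = 3 + 296200 = 296203$)
$\frac{N{\left(F{\left(-22 \right)} \right)}}{I} + \left(40 - 18\right) 231 = \frac{7 - -22}{296203} + \left(40 - 18\right) 231 = \left(7 + 22\right) \frac{1}{296203} + 22 \cdot 231 = 29 \cdot \frac{1}{296203} + 5082 = \frac{29}{296203} + 5082 = \frac{1505303675}{296203}$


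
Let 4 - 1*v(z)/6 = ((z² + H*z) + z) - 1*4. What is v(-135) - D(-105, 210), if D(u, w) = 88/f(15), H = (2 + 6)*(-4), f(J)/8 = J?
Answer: -2016191/15 ≈ -1.3441e+5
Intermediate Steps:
f(J) = 8*J
H = -32 (H = 8*(-4) = -32)
D(u, w) = 11/15 (D(u, w) = 88/((8*15)) = 88/120 = 88*(1/120) = 11/15)
v(z) = 48 - 6*z² + 186*z (v(z) = 24 - 6*(((z² - 32*z) + z) - 1*4) = 24 - 6*((z² - 31*z) - 4) = 24 - 6*(-4 + z² - 31*z) = 24 + (24 - 6*z² + 186*z) = 48 - 6*z² + 186*z)
v(-135) - D(-105, 210) = (48 - 6*(-135)² + 186*(-135)) - 1*11/15 = (48 - 6*18225 - 25110) - 11/15 = (48 - 109350 - 25110) - 11/15 = -134412 - 11/15 = -2016191/15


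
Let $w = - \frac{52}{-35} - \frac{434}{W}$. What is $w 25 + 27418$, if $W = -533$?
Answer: $\frac{102511088}{3731} \approx 27476.0$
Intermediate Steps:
$w = \frac{42906}{18655}$ ($w = - \frac{52}{-35} - \frac{434}{-533} = \left(-52\right) \left(- \frac{1}{35}\right) - - \frac{434}{533} = \frac{52}{35} + \frac{434}{533} = \frac{42906}{18655} \approx 2.3$)
$w 25 + 27418 = \frac{42906}{18655} \cdot 25 + 27418 = \frac{214530}{3731} + 27418 = \frac{102511088}{3731}$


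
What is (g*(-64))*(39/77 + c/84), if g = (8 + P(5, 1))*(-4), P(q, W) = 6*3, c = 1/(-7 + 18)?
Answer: 111488/33 ≈ 3378.4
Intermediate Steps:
c = 1/11 ≈ 0.090909
P(q, W) = 18
g = -104 (g = (8 + 18)*(-4) = 26*(-4) = -104)
(g*(-64))*(39/77 + c/84) = (-104*(-64))*(39/77 + (1/11)/84) = 6656*(39*(1/77) + (1/11)*(1/84)) = 6656*(39/77 + 1/924) = 6656*(67/132) = 111488/33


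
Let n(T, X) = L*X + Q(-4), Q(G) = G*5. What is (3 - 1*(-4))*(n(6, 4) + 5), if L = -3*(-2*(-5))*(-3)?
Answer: 2415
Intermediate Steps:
Q(G) = 5*G
L = 90 (L = -30*(-3) = -3*(-30) = 90)
n(T, X) = -20 + 90*X (n(T, X) = 90*X + 5*(-4) = 90*X - 20 = -20 + 90*X)
(3 - 1*(-4))*(n(6, 4) + 5) = (3 - 1*(-4))*((-20 + 90*4) + 5) = (3 + 4)*((-20 + 360) + 5) = 7*(340 + 5) = 7*345 = 2415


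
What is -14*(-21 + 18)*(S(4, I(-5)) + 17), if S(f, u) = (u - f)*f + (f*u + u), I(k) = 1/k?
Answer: -168/5 ≈ -33.600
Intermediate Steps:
I(k) = 1/k
S(f, u) = u + f*u + f*(u - f) (S(f, u) = f*(u - f) + (u + f*u) = u + f*u + f*(u - f))
-14*(-21 + 18)*(S(4, I(-5)) + 17) = -14*(-21 + 18)*((1/(-5) - 1*4² + 2*4/(-5)) + 17) = -(-42)*((-⅕ - 1*16 + 2*4*(-⅕)) + 17) = -(-42)*((-⅕ - 16 - 8/5) + 17) = -(-42)*(-89/5 + 17) = -(-42)*(-4)/5 = -14*12/5 = -168/5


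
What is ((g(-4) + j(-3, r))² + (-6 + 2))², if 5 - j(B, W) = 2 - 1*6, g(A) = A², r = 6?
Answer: 385641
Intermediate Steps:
j(B, W) = 9 (j(B, W) = 5 - (2 - 1*6) = 5 - (2 - 6) = 5 - 1*(-4) = 5 + 4 = 9)
((g(-4) + j(-3, r))² + (-6 + 2))² = (((-4)² + 9)² + (-6 + 2))² = ((16 + 9)² - 4)² = (25² - 4)² = (625 - 4)² = 621² = 385641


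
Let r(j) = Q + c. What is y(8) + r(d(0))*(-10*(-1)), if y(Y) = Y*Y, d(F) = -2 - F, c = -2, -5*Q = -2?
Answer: 48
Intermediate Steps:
Q = 2/5 (Q = -1/5*(-2) = 2/5 ≈ 0.40000)
r(j) = -8/5 (r(j) = 2/5 - 2 = -8/5)
y(Y) = Y**2
y(8) + r(d(0))*(-10*(-1)) = 8**2 - (-16)*(-1) = 64 - 8/5*10 = 64 - 16 = 48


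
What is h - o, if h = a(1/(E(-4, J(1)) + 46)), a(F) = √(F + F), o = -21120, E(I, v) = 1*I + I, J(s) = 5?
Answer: 21120 + √19/19 ≈ 21120.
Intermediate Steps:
E(I, v) = 2*I (E(I, v) = I + I = 2*I)
a(F) = √2*√F (a(F) = √(2*F) = √2*√F)
h = √19/19 (h = √2*√(1/(2*(-4) + 46)) = √2*√(1/(-8 + 46)) = √2*√(1/38) = √2*(√38/38) = √19/19 ≈ 0.22942)
h - o = √19/19 - 1*(-21120) = √19/19 + 21120 = 21120 + √19/19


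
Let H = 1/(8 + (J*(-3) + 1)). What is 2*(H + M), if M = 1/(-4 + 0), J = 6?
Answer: -13/18 ≈ -0.72222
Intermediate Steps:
H = -⅑ (H = 1/(8 + (6*(-3) + 1)) = 1/(8 + (-18 + 1)) = 1/(8 - 17) = 1/(-9) = -⅑ ≈ -0.11111)
M = -¼ (M = 1/(-4) = -¼ ≈ -0.25000)
2*(H + M) = 2*(-⅑ - ¼) = 2*(-13/36) = -13/18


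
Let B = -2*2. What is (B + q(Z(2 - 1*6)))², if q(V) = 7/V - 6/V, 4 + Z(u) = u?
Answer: 1089/64 ≈ 17.016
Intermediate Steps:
B = -4
Z(u) = -4 + u
q(V) = 1/V
(B + q(Z(2 - 1*6)))² = (-4 + 1/(-4 + (2 - 1*6)))² = (-4 + 1/(-4 + (2 - 6)))² = (-4 + 1/(-4 - 4))² = (-4 + 1/(-8))² = (-4 - ⅛)² = (-33/8)² = 1089/64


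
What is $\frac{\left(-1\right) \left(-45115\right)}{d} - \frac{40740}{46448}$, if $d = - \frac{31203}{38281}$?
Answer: $- \frac{20054791224335}{362329236} \approx -55350.0$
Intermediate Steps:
$d = - \frac{31203}{38281}$ ($d = \left(-31203\right) \frac{1}{38281} = - \frac{31203}{38281} \approx -0.8151$)
$\frac{\left(-1\right) \left(-45115\right)}{d} - \frac{40740}{46448} = \frac{\left(-1\right) \left(-45115\right)}{- \frac{31203}{38281}} - \frac{40740}{46448} = 45115 \left(- \frac{38281}{31203}\right) - \frac{10185}{11612} = - \frac{1727047315}{31203} - \frac{10185}{11612} = - \frac{20054791224335}{362329236}$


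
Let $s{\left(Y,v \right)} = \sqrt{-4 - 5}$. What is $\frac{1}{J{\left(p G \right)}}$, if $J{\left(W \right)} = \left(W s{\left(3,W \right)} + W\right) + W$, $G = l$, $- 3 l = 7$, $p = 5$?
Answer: $- \frac{6}{455} + \frac{9 i}{455} \approx -0.013187 + 0.01978 i$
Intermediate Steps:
$l = - \frac{7}{3}$ ($l = \left(- \frac{1}{3}\right) 7 = - \frac{7}{3} \approx -2.3333$)
$s{\left(Y,v \right)} = 3 i$ ($s{\left(Y,v \right)} = \sqrt{-9} = 3 i$)
$G = - \frac{7}{3} \approx -2.3333$
$J{\left(W \right)} = 2 W + 3 i W$ ($J{\left(W \right)} = \left(W 3 i + W\right) + W = \left(3 i W + W\right) + W = \left(W + 3 i W\right) + W = 2 W + 3 i W$)
$\frac{1}{J{\left(p G \right)}} = \frac{1}{5 \left(- \frac{7}{3}\right) \left(2 + 3 i\right)} = \frac{1}{\left(- \frac{35}{3}\right) \left(2 + 3 i\right)} = \frac{1}{- \frac{70}{3} - 35 i} = \frac{9 \left(- \frac{70}{3} + 35 i\right)}{15925}$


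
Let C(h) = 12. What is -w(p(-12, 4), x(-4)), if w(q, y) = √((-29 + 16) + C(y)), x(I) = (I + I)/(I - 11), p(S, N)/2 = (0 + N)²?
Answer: -I ≈ -1.0*I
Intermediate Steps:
p(S, N) = 2*N² (p(S, N) = 2*(0 + N)² = 2*N²)
x(I) = 2*I/(-11 + I) (x(I) = (2*I)/(-11 + I) = 2*I/(-11 + I))
w(q, y) = I (w(q, y) = √((-29 + 16) + 12) = √(-13 + 12) = √(-1) = I)
-w(p(-12, 4), x(-4)) = -I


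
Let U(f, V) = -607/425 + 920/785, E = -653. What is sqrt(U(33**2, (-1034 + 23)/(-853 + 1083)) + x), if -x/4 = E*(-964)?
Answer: I*sqrt(448422511738431)/13345 ≈ 1586.8*I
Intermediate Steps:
U(f, V) = -17099/66725 (U(f, V) = -607*1/425 + 920*(1/785) = -607/425 + 184/157 = -17099/66725)
x = -2517968 (x = -(-2612)*(-964) = -4*629492 = -2517968)
sqrt(U(33**2, (-1034 + 23)/(-853 + 1083)) + x) = sqrt(-17099/66725 - 2517968) = sqrt(-168011431899/66725) = I*sqrt(448422511738431)/13345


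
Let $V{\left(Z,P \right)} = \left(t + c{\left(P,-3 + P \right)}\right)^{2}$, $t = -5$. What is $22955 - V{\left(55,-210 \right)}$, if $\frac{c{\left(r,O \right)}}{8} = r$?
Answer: $-2816270$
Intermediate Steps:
$c{\left(r,O \right)} = 8 r$
$V{\left(Z,P \right)} = \left(-5 + 8 P\right)^{2}$
$22955 - V{\left(55,-210 \right)} = 22955 - \left(-5 + 8 \left(-210\right)\right)^{2} = 22955 - \left(-5 - 1680\right)^{2} = 22955 - \left(-1685\right)^{2} = 22955 - 2839225 = -2816270$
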